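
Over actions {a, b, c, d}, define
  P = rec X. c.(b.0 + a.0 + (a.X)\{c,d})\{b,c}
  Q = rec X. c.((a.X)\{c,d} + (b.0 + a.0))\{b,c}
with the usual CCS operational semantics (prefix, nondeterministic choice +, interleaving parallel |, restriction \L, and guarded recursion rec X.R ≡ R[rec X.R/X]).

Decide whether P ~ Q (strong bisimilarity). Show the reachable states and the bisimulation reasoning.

P's transition system — 4 states:
  p0 = rec X. c.(b.0 + a.0 + (a.X)\{c,d})\{b,c} :: —c→ p1
  p1 = (b.0 + a.0 + (a.(rec X. c.(b.0 + a.0 + (a.X)\{c,d})\{b,c}))\{c,d})\{b,c} :: —a→ p2, —a→ p3
  p2 = (rec X. c.(b.0 + a.0 + (a.X)\{c,d})\{b,c})\{c,d}\{b,c} :: deadlocked
  p3 = 0\{b,c} :: deadlocked
Q's transition system — 4 states:
  q0 = rec X. c.((a.X)\{c,d} + (b.0 + a.0))\{b,c} :: —c→ q1
  q1 = ((a.(rec X. c.((a.X)\{c,d} + (b.0 + a.0))\{b,c}))\{c,d} + (b.0 + a.0))\{b,c} :: —a→ q2, —a→ q3
  q2 = (rec X. c.((a.X)\{c,d} + (b.0 + a.0))\{b,c})\{c,d}\{b,c} :: deadlocked
  q3 = 0\{b,c} :: deadlocked
Bisimilarity quotient blocks:
  B0 = {p0, q0}
  B1 = {p1, q1}
  B2 = {p2, p3, q2, q3}
p0 ∈ B0, q0 ∈ B0 → same block

bisimilar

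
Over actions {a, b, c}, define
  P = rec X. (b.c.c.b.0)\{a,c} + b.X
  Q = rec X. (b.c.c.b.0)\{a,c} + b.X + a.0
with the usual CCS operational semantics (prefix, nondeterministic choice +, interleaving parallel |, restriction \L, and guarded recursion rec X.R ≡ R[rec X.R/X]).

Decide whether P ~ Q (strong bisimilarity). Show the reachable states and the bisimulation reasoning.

LTS(P): 2 reachable states
  m0 = rec X. (b.c.c.b.0)\{a,c} + b.X has moves —b→ m0, —b→ m1
  m1 = (c.c.b.0)\{a,c} has moves stopped
LTS(Q): 3 reachable states
  n0 = rec X. (b.c.c.b.0)\{a,c} + b.X + a.0 has moves —a→ n1, —b→ n0, —b→ n2
  n1 = 0 has moves stopped
  n2 = (c.c.b.0)\{a,c} has moves stopped
Coarsest stable partition (strong bisimilarity classes):
  B0 = {m0}
  B1 = {m1, n1, n2}
  B2 = {n0}
m0 ∈ B0, n0 ∈ B2 → different blocks

not bisimilar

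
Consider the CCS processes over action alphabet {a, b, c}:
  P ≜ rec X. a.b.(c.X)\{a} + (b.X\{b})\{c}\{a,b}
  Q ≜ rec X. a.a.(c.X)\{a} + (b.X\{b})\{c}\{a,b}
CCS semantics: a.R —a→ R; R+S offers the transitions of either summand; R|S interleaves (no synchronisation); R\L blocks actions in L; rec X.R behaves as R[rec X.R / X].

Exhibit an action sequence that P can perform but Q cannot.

Reachable graph of P (4 states):
  m0 = rec X. a.b.(c.X)\{a} + (b.X\{b})\{c}\{a,b} :: -a-> m1
  m1 = b.(c.(rec X. a.b.(c.X)\{a} + (b.X\{b})\{c}\{a,b}))\{a} :: -b-> m2
  m2 = (c.(rec X. a.b.(c.X)\{a} + (b.X\{b})\{c}\{a,b}))\{a} :: -c-> m3
  m3 = (rec X. a.b.(c.X)\{a} + (b.X\{b})\{c}\{a,b})\{a} :: (no moves)
Reachable graph of Q (4 states):
  n0 = rec X. a.a.(c.X)\{a} + (b.X\{b})\{c}\{a,b} :: -a-> n1
  n1 = a.(c.(rec X. a.a.(c.X)\{a} + (b.X\{b})\{c}\{a,b}))\{a} :: -a-> n2
  n2 = (c.(rec X. a.a.(c.X)\{a} + (b.X\{b})\{c}\{a,b}))\{a} :: -c-> n3
  n3 = (rec X. a.a.(c.X)\{a} + (b.X\{b})\{c}\{a,b})\{a} :: (no moves)
Run σ = ⟨ab⟩ on P: start {m0}
  after a @ step 1: {m1}
  after b @ step 2: {m2}
  ✓ P
Run σ = ⟨ab⟩ on Q: start {n0}
  after a @ step 1: {n1}
  after b @ step 2: ∅  — Q cannot continue

ab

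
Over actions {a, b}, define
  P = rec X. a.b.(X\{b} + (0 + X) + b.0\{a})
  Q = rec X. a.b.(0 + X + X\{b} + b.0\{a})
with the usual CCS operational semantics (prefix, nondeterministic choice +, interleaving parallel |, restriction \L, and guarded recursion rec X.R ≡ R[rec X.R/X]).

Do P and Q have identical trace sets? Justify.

traces(P) = traces(Q)

P's transition system — 5 states:
  p0 = rec X. a.b.(X\{b} + (0 + X) + b.0\{a}) has moves -a-> p1
  p1 = b.((rec X. a.b.(X\{b} + (0 + X) + b.0\{a}))\{b} + (0 + (rec X. a.b.(X\{b} + (0 + X) + b.0\{a}))) + b.0\{a}) has moves -b-> p2
  p2 = (rec X. a.b.(X\{b} + (0 + X) + b.0\{a}))\{b} + (0 + (rec X. a.b.(X\{b} + (0 + X) + b.0\{a}))) + b.0\{a} has moves -a-> p1, -a-> p3, -b-> p4
  p3 = (b.((rec X. a.b.(X\{b} + (0 + X) + b.0\{a}))\{b} + (0 + (rec X. a.b.(X\{b} + (0 + X) + b.0\{a}))) + b.0\{a}))\{b} has moves (no moves)
  p4 = 0\{a} has moves (no moves)
Q's transition system — 5 states:
  q0 = rec X. a.b.(0 + X + X\{b} + b.0\{a}) has moves -a-> q1
  q1 = b.(0 + (rec X. a.b.(0 + X + X\{b} + b.0\{a})) + (rec X. a.b.(0 + X + X\{b} + b.0\{a}))\{b} + b.0\{a}) has moves -b-> q2
  q2 = 0 + (rec X. a.b.(0 + X + X\{b} + b.0\{a})) + (rec X. a.b.(0 + X + X\{b} + b.0\{a}))\{b} + b.0\{a} has moves -a-> q1, -a-> q3, -b-> q4
  q3 = (b.(0 + (rec X. a.b.(0 + X + X\{b} + b.0\{a})) + (rec X. a.b.(0 + X + X\{b} + b.0\{a}))\{b} + b.0\{a}))\{b} has moves (no moves)
  q4 = 0\{a} has moves (no moves)
Partition-refinement fixed point:
  B0 = {p0, q0}
  B1 = {p1, q1}
  B2 = {p2, q2}
  B3 = {p3, p4, q3, q4}
p0 ∈ B0, q0 ∈ B0 → same block
Bisimilar ⇒ trace-equivalent.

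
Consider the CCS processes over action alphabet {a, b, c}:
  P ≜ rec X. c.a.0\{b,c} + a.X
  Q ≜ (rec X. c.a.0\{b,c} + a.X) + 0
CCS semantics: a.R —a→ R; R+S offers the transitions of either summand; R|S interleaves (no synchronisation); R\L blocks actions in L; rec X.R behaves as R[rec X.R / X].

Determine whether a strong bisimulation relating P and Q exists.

LTS(P): 3 reachable states
  p0 = rec X. c.a.0\{b,c} + a.X → ··a··> p0, ··c··> p1
  p1 = a.0\{b,c} → ··a··> p2
  p2 = 0\{b,c} → ·
LTS(Q): 4 reachable states
  q0 = (rec X. c.a.0\{b,c} + a.X) + 0 → ··a··> q1, ··c··> q2
  q1 = rec X. c.a.0\{b,c} + a.X → ··a··> q1, ··c··> q2
  q2 = a.0\{b,c} → ··a··> q3
  q3 = 0\{b,c} → ·
Coarsest stable partition (strong bisimilarity classes):
  B0 = {p0, q0, q1}
  B1 = {p1, q2}
  B2 = {p2, q3}
p0 ∈ B0, q0 ∈ B0 → same block

bisimilar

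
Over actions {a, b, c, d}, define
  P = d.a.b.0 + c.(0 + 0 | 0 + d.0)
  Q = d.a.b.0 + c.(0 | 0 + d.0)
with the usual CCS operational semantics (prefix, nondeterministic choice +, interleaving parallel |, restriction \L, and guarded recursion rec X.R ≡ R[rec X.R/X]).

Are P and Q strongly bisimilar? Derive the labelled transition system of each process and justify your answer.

bisimilar

P's transition system — 5 states:
  p0 = d.a.b.0 + c.(0 + 0 | 0 + d.0) has moves —c→ p1, —d→ p2
  p1 = 0 + 0 | 0 + d.0 has moves —d→ p3
  p2 = a.b.0 has moves —a→ p4
  p3 = 0 has moves stopped
  p4 = b.0 has moves —b→ p3
Q's transition system — 5 states:
  q0 = d.a.b.0 + c.(0 | 0 + d.0) has moves —c→ q1, —d→ q2
  q1 = 0 | 0 + d.0 has moves —d→ q3
  q2 = a.b.0 has moves —a→ q4
  q3 = 0 has moves stopped
  q4 = b.0 has moves —b→ q3
Bisimilarity quotient blocks:
  B0 = {p0, q0}
  B1 = {p2, q2}
  B2 = {p4, q4}
  B3 = {p3, q3}
  B4 = {p1, q1}
p0 ∈ B0, q0 ∈ B0 → same block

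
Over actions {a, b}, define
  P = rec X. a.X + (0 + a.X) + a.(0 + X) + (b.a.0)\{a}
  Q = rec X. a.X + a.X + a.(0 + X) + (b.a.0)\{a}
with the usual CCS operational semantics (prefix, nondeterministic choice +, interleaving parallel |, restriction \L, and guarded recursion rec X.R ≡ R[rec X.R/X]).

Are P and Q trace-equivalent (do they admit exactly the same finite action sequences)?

YES

Reachable graph of P (3 states):
  p0 = rec X. a.X + (0 + a.X) + a.(0 + X) + (b.a.0)\{a} has moves —a→ p0, —a→ p1, —b→ p2
  p1 = 0 + (rec X. a.X + (0 + a.X) + a.(0 + X) + (b.a.0)\{a}) has moves —a→ p0, —a→ p1, —b→ p2
  p2 = (a.0)\{a} has moves deadlocked
Reachable graph of Q (3 states):
  q0 = rec X. a.X + a.X + a.(0 + X) + (b.a.0)\{a} has moves —a→ q0, —a→ q1, —b→ q2
  q1 = 0 + (rec X. a.X + a.X + a.(0 + X) + (b.a.0)\{a}) has moves —a→ q0, —a→ q1, —b→ q2
  q2 = (a.0)\{a} has moves deadlocked
Bisimilarity quotient blocks:
  B0 = {p0, p1, q0, q1}
  B1 = {p2, q2}
p0 ∈ B0, q0 ∈ B0 → same block
Bisimilar ⇒ trace-equivalent.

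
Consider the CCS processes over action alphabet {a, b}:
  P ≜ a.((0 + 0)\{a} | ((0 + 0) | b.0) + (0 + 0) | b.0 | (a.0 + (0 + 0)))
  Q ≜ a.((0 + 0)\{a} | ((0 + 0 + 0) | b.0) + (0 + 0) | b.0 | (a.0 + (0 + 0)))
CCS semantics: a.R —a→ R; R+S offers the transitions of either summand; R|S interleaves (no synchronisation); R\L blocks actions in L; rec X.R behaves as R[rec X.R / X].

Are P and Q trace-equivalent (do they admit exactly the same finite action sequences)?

LTS(P): 6 reachable states
  p0 = a.((0 + 0)\{a} | ((0 + 0) | b.0) + (0 + 0) | b.0 | (a.0 + (0 + 0))) ⊢ =a=> p1
  p1 = (0 + 0)\{a} | ((0 + 0) | b.0) + (0 + 0) | b.0 | (a.0 + (0 + 0)) ⊢ =a=> p2, =b=> p3, =b=> p4
  p2 = (0 + 0) | b.0 | 0 ⊢ =b=> p5
  p3 = (0 + 0) | 0 | (a.0 + (0 + 0)) ⊢ =a=> p5
  p4 = (0 + 0)\{a} | ((0 + 0) | 0) ⊢ deadlocked
  p5 = (0 + 0) | 0 | 0 ⊢ deadlocked
LTS(Q): 6 reachable states
  q0 = a.((0 + 0)\{a} | ((0 + 0 + 0) | b.0) + (0 + 0) | b.0 | (a.0 + (0 + 0))) ⊢ =a=> q1
  q1 = (0 + 0)\{a} | ((0 + 0 + 0) | b.0) + (0 + 0) | b.0 | (a.0 + (0 + 0)) ⊢ =a=> q2, =b=> q3, =b=> q4
  q2 = (0 + 0) | b.0 | 0 ⊢ =b=> q5
  q3 = (0 + 0) | 0 | (a.0 + (0 + 0)) ⊢ =a=> q5
  q4 = (0 + 0)\{a} | ((0 + 0 + 0) | 0) ⊢ deadlocked
  q5 = (0 + 0) | 0 | 0 ⊢ deadlocked
Partition-refinement fixed point:
  B0 = {p0, q0}
  B1 = {p1, q1}
  B2 = {p2, q2}
  B3 = {p4, p5, q4, q5}
  B4 = {p3, q3}
p0 ∈ B0, q0 ∈ B0 → same block
Bisimilar ⇒ trace-equivalent.

YES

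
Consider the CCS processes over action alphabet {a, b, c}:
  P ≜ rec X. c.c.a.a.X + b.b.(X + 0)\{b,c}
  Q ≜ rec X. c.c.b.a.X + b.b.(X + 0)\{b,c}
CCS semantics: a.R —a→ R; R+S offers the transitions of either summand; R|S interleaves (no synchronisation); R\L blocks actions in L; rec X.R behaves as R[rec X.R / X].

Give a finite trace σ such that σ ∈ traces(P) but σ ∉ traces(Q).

cca

Reachable graph of P (6 states):
  s0 = rec X. c.c.a.a.X + b.b.(X + 0)\{b,c} → =b=> s1, =c=> s2
  s1 = b.((rec X. c.c.a.a.X + b.b.(X + 0)\{b,c}) + 0)\{b,c} → =b=> s3
  s2 = c.a.a.(rec X. c.c.a.a.X + b.b.(X + 0)\{b,c}) → =c=> s4
  s3 = ((rec X. c.c.a.a.X + b.b.(X + 0)\{b,c}) + 0)\{b,c} → ∅
  s4 = a.a.(rec X. c.c.a.a.X + b.b.(X + 0)\{b,c}) → =a=> s5
  s5 = a.(rec X. c.c.a.a.X + b.b.(X + 0)\{b,c}) → =a=> s0
Reachable graph of Q (6 states):
  t0 = rec X. c.c.b.a.X + b.b.(X + 0)\{b,c} → =b=> t1, =c=> t2
  t1 = b.((rec X. c.c.b.a.X + b.b.(X + 0)\{b,c}) + 0)\{b,c} → =b=> t3
  t2 = c.b.a.(rec X. c.c.b.a.X + b.b.(X + 0)\{b,c}) → =c=> t4
  t3 = ((rec X. c.c.b.a.X + b.b.(X + 0)\{b,c}) + 0)\{b,c} → ∅
  t4 = b.a.(rec X. c.c.b.a.X + b.b.(X + 0)\{b,c}) → =b=> t5
  t5 = a.(rec X. c.c.b.a.X + b.b.(X + 0)\{b,c}) → =a=> t0
Executing cca from P (initial set {s0}):
  after c @ step 1: {s2}
  after c @ step 2: {s4}
  after a @ step 3: {s5}
  — P admits the full trace.
Executing cca from Q (initial set {t0}):
  after c @ step 1: {t2}
  after c @ step 2: {t4}
  after a @ step 3: ∅ (Q stuck)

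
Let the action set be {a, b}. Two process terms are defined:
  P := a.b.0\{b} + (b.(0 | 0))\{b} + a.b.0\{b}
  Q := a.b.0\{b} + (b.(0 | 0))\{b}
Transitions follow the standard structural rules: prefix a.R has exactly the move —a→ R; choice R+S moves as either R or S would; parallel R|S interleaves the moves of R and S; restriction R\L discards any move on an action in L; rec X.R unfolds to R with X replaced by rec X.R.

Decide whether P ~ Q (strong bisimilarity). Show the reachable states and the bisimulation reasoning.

P's transition system — 3 states:
  s0 = a.b.0\{b} + (b.(0 | 0))\{b} + a.b.0\{b} → ··a··> s1
  s1 = b.0\{b} → ··b··> s2
  s2 = 0\{b} → ∅
Q's transition system — 3 states:
  t0 = a.b.0\{b} + (b.(0 | 0))\{b} → ··a··> t1
  t1 = b.0\{b} → ··b··> t2
  t2 = 0\{b} → ∅
Partition-refinement fixed point:
  B0 = {s0, t0}
  B1 = {s1, t1}
  B2 = {s2, t2}
s0 ∈ B0, t0 ∈ B0 → same block

YES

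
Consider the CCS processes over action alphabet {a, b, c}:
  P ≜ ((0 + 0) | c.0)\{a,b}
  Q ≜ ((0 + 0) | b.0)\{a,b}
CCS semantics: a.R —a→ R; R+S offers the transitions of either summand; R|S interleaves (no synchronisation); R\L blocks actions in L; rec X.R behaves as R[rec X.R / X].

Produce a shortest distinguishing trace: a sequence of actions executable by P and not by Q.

Reachable graph of P (2 states):
  s0 = ((0 + 0) | c.0)\{a,b} | —c→ s1
  s1 = ((0 + 0) | 0)\{a,b} | (no moves)
Reachable graph of Q (1 states):
  t0 = ((0 + 0) | b.0)\{a,b} | (no moves)
Run σ = ⟨c⟩ on P: start {s0}
  step 1 (c): {s1}
  ✓ P
Run σ = ⟨c⟩ on Q: start {t0}
  step 1 (c): ∅ (Q stuck)

c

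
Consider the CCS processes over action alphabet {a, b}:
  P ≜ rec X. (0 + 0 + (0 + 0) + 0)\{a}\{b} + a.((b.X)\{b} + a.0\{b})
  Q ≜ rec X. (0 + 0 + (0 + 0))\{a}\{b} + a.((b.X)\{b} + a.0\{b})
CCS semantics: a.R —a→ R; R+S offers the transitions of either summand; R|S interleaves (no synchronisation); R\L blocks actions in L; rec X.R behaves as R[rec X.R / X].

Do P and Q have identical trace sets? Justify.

Reachable graph of P (3 states):
  p0 = rec X. (0 + 0 + (0 + 0) + 0)\{a}\{b} + a.((b.X)\{b} + a.0\{b}) → --a--▸ p1
  p1 = (b.(rec X. (0 + 0 + (0 + 0) + 0)\{a}\{b} + a.((b.X)\{b} + a.0\{b})))\{b} + a.0\{b} → --a--▸ p2
  p2 = 0\{b} → stopped
Reachable graph of Q (3 states):
  q0 = rec X. (0 + 0 + (0 + 0))\{a}\{b} + a.((b.X)\{b} + a.0\{b}) → --a--▸ q1
  q1 = (b.(rec X. (0 + 0 + (0 + 0))\{a}\{b} + a.((b.X)\{b} + a.0\{b})))\{b} + a.0\{b} → --a--▸ q2
  q2 = 0\{b} → stopped
Coarsest stable partition (strong bisimilarity classes):
  B0 = {p0, q0}
  B1 = {p1, q1}
  B2 = {p2, q2}
p0 ∈ B0, q0 ∈ B0 → same block
Bisimilar ⇒ trace-equivalent.

traces(P) = traces(Q)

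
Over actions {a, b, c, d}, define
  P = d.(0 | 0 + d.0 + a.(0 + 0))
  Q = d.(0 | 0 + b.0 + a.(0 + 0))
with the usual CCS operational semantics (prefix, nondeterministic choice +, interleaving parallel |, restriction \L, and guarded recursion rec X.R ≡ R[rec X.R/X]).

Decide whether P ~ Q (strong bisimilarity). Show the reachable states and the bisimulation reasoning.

P's transition system — 4 states:
  u0 = d.(0 | 0 + d.0 + a.(0 + 0)) → =d=> u1
  u1 = 0 | 0 + d.0 + a.(0 + 0) → =a=> u2, =d=> u3
  u2 = 0 + 0 → deadlocked
  u3 = 0 → deadlocked
Q's transition system — 4 states:
  v0 = d.(0 | 0 + b.0 + a.(0 + 0)) → =d=> v1
  v1 = 0 | 0 + b.0 + a.(0 + 0) → =a=> v2, =b=> v3
  v2 = 0 + 0 → deadlocked
  v3 = 0 → deadlocked
Partition-refinement fixed point:
  B0 = {u0}
  B1 = {u1}
  B2 = {u2, u3, v2, v3}
  B3 = {v0}
  B4 = {v1}
u0 ∈ B0, v0 ∈ B3 → different blocks

P ≁ Q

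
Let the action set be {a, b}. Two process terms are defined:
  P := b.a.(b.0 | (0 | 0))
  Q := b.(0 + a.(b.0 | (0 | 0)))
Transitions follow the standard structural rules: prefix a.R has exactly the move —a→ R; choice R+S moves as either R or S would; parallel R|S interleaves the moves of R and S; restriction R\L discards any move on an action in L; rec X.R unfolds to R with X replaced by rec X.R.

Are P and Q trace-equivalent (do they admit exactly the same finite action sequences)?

LTS(P): 4 reachable states
  u0 = b.a.(b.0 | (0 | 0)) → =b=> u1
  u1 = a.(b.0 | (0 | 0)) → =a=> u2
  u2 = b.0 | (0 | 0) → =b=> u3
  u3 = 0 | (0 | 0) → ·
LTS(Q): 4 reachable states
  v0 = b.(0 + a.(b.0 | (0 | 0))) → =b=> v1
  v1 = 0 + a.(b.0 | (0 | 0)) → =a=> v2
  v2 = b.0 | (0 | 0) → =b=> v3
  v3 = 0 | (0 | 0) → ·
Bisimilarity quotient blocks:
  B0 = {u0, v0}
  B1 = {u1, v1}
  B2 = {u2, v2}
  B3 = {u3, v3}
u0 ∈ B0, v0 ∈ B0 → same block
Bisimilar ⇒ trace-equivalent.

traces(P) = traces(Q)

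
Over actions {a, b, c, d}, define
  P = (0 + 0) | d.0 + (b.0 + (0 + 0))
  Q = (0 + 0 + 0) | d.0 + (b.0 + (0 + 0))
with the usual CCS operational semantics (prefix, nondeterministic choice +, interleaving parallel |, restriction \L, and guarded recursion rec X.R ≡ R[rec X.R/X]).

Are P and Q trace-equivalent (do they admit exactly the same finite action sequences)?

YES

Reachable graph of P (3 states):
  m0 = (0 + 0) | d.0 + (b.0 + (0 + 0)) has moves --b--▸ m1, --d--▸ m2
  m1 = 0 has moves deadlocked
  m2 = (0 + 0) | 0 has moves deadlocked
Reachable graph of Q (3 states):
  n0 = (0 + 0 + 0) | d.0 + (b.0 + (0 + 0)) has moves --b--▸ n1, --d--▸ n2
  n1 = 0 has moves deadlocked
  n2 = (0 + 0 + 0) | 0 has moves deadlocked
Partition-refinement fixed point:
  B0 = {m0, n0}
  B1 = {m1, m2, n1, n2}
m0 ∈ B0, n0 ∈ B0 → same block
Bisimilar ⇒ trace-equivalent.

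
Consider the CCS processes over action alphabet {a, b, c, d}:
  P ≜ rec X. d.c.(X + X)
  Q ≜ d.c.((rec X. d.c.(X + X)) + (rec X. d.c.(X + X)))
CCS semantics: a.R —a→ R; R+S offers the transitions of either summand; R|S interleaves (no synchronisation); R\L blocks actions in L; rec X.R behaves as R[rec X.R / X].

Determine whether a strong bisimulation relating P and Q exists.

Reachable graph of P (3 states):
  u0 = rec X. d.c.(X + X) ⊢ ··d··> u1
  u1 = c.((rec X. d.c.(X + X)) + (rec X. d.c.(X + X))) ⊢ ··c··> u2
  u2 = (rec X. d.c.(X + X)) + (rec X. d.c.(X + X)) ⊢ ··d··> u1
Reachable graph of Q (3 states):
  v0 = d.c.((rec X. d.c.(X + X)) + (rec X. d.c.(X + X))) ⊢ ··d··> v1
  v1 = c.((rec X. d.c.(X + X)) + (rec X. d.c.(X + X))) ⊢ ··c··> v2
  v2 = (rec X. d.c.(X + X)) + (rec X. d.c.(X + X)) ⊢ ··d··> v1
Partition-refinement fixed point:
  B0 = {u0, u2, v0, v2}
  B1 = {u1, v1}
u0 ∈ B0, v0 ∈ B0 → same block

YES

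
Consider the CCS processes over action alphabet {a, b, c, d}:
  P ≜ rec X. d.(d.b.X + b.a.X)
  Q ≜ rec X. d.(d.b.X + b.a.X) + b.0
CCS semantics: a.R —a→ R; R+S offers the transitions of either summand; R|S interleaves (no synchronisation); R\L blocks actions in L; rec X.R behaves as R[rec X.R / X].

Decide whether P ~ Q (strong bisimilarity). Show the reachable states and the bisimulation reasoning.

NO

LTS(P): 4 reachable states
  p0 = rec X. d.(d.b.X + b.a.X) | --d--▸ p1
  p1 = d.b.(rec X. d.(d.b.X + b.a.X)) + b.a.(rec X. d.(d.b.X + b.a.X)) | --b--▸ p2, --d--▸ p3
  p2 = a.(rec X. d.(d.b.X + b.a.X)) | --a--▸ p0
  p3 = b.(rec X. d.(d.b.X + b.a.X)) | --b--▸ p0
LTS(Q): 5 reachable states
  q0 = rec X. d.(d.b.X + b.a.X) + b.0 | --b--▸ q1, --d--▸ q2
  q1 = 0 | ·
  q2 = d.b.(rec X. d.(d.b.X + b.a.X) + b.0) + b.a.(rec X. d.(d.b.X + b.a.X) + b.0) | --b--▸ q3, --d--▸ q4
  q3 = a.(rec X. d.(d.b.X + b.a.X) + b.0) | --a--▸ q0
  q4 = b.(rec X. d.(d.b.X + b.a.X) + b.0) | --b--▸ q0
Partition-refinement fixed point:
  B0 = {p0}
  B1 = {p1}
  B2 = {p2}
  B3 = {p3}
  B4 = {q0}
  B5 = {q1}
  B6 = {q2}
  B7 = {q3}
  B8 = {q4}
p0 ∈ B0, q0 ∈ B4 → different blocks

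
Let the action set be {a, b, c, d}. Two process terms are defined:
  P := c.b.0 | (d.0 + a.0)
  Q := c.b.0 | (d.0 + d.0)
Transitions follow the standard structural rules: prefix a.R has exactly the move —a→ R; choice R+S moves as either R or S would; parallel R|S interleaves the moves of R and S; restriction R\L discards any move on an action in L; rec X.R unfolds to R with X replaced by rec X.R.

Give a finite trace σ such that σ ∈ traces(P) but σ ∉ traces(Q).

P's transition system — 6 states:
  p0 = c.b.0 | (d.0 + a.0) has moves --a--▸ p1, --c--▸ p2, --d--▸ p1
  p1 = c.b.0 | 0 has moves --c--▸ p3
  p2 = b.0 | (d.0 + a.0) has moves --a--▸ p3, --b--▸ p4, --d--▸ p3
  p3 = b.0 | 0 has moves --b--▸ p5
  p4 = 0 | (d.0 + a.0) has moves --a--▸ p5, --d--▸ p5
  p5 = 0 | 0 has moves (no moves)
Q's transition system — 6 states:
  q0 = c.b.0 | (d.0 + d.0) has moves --c--▸ q1, --d--▸ q2
  q1 = b.0 | (d.0 + d.0) has moves --b--▸ q3, --d--▸ q4
  q2 = c.b.0 | 0 has moves --c--▸ q4
  q3 = 0 | (d.0 + d.0) has moves --d--▸ q5
  q4 = b.0 | 0 has moves --b--▸ q5
  q5 = 0 | 0 has moves (no moves)
Run σ = ⟨a⟩ on P: start {p0}
  step 1 (a): {p1}
  ✓ P
Run σ = ⟨a⟩ on Q: start {q0}
  step 1 (a): no successor for Q

a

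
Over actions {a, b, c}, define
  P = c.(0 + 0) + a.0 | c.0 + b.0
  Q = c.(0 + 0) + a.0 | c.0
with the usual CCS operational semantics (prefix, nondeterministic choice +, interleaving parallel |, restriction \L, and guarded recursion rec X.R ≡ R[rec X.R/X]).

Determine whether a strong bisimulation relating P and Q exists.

P's transition system — 6 states:
  m0 = c.(0 + 0) + a.0 | c.0 + b.0 | ··a··> m1, ··b··> m2, ··c··> m3, ··c··> m4
  m1 = 0 | c.0 | ··c··> m5
  m2 = 0 | ∅
  m3 = 0 + 0 | ∅
  m4 = a.0 | 0 | ··a··> m5
  m5 = 0 | 0 | ∅
Q's transition system — 5 states:
  n0 = c.(0 + 0) + a.0 | c.0 | ··a··> n1, ··c··> n2, ··c··> n3
  n1 = 0 | c.0 | ··c··> n4
  n2 = 0 + 0 | ∅
  n3 = a.0 | 0 | ··a··> n4
  n4 = 0 | 0 | ∅
Bisimilarity quotient blocks:
  B0 = {m0}
  B1 = {m2, m3, m5, n2, n4}
  B2 = {m1, n1}
  B3 = {m4, n3}
  B4 = {n0}
m0 ∈ B0, n0 ∈ B4 → different blocks

not bisimilar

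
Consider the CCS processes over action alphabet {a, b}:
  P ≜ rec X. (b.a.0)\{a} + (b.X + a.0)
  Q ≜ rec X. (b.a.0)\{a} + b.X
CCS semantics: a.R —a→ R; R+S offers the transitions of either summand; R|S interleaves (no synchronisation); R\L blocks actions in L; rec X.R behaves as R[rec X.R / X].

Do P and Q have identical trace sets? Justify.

trace-distinct — witness ⟨a⟩

Reachable graph of P (3 states):
  m0 = rec X. (b.a.0)\{a} + (b.X + a.0) :: -a-> m1, -b-> m0, -b-> m2
  m1 = 0 :: ·
  m2 = (a.0)\{a} :: ·
Reachable graph of Q (2 states):
  n0 = rec X. (b.a.0)\{a} + b.X :: -b-> n0, -b-> n1
  n1 = (a.0)\{a} :: ·
Run σ = ⟨a⟩ on P: start {m0}
  step 1 (a): {m1}
  P completes σ.
Run σ = ⟨a⟩ on Q: start {n0}
  step 1 (a): ∅ (Q stuck)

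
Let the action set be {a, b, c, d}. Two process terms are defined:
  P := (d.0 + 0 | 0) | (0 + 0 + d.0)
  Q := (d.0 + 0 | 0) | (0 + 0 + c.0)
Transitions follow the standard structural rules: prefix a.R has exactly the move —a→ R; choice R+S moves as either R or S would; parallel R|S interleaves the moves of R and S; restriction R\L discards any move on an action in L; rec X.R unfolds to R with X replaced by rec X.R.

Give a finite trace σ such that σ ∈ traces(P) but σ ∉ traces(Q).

dd

P's transition system — 4 states:
  u0 = (d.0 + 0 | 0) | (0 + 0 + d.0) → -d-> u1, -d-> u2
  u1 = (d.0 + 0 | 0) | 0 → -d-> u3
  u2 = 0 | (0 + 0 + d.0) → -d-> u3
  u3 = 0 | 0 → stopped
Q's transition system — 4 states:
  v0 = (d.0 + 0 | 0) | (0 + 0 + c.0) → -c-> v1, -d-> v2
  v1 = (d.0 + 0 | 0) | 0 → -d-> v3
  v2 = 0 | (0 + 0 + c.0) → -c-> v3
  v3 = 0 | 0 → stopped
Trace ⟨dd⟩ through P, begin at {u0}:
  after d @ step 1: {u1, u2}
  after d @ step 2: {u3}
  — P admits the full trace.
Trace ⟨dd⟩ through Q, begin at {v0}:
  after d @ step 1: {v2}
  after d @ step 2: ∅ (Q stuck)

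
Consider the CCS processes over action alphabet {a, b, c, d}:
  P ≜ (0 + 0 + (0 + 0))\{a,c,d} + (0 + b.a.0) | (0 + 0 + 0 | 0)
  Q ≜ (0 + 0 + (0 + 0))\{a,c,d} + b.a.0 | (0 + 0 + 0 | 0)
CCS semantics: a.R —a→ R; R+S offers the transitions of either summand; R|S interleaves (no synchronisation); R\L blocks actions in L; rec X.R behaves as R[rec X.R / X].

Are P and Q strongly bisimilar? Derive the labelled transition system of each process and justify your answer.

P ~ Q

LTS(P): 3 reachable states
  s0 = (0 + 0 + (0 + 0))\{a,c,d} + (0 + b.a.0) | (0 + 0 + 0 | 0) | —b→ s1
  s1 = a.0 | (0 + 0 + 0 | 0) | —a→ s2
  s2 = 0 | (0 + 0 + 0 | 0) | ·
LTS(Q): 3 reachable states
  t0 = (0 + 0 + (0 + 0))\{a,c,d} + b.a.0 | (0 + 0 + 0 | 0) | —b→ t1
  t1 = a.0 | (0 + 0 + 0 | 0) | —a→ t2
  t2 = 0 | (0 + 0 + 0 | 0) | ·
Bisimilarity quotient blocks:
  B0 = {s0, t0}
  B1 = {s1, t1}
  B2 = {s2, t2}
s0 ∈ B0, t0 ∈ B0 → same block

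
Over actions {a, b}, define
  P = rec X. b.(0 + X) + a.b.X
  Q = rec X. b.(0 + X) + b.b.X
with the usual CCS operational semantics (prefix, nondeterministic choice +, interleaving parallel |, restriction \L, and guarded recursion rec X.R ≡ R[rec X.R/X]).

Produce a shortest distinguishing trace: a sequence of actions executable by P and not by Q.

LTS(P): 3 reachable states
  u0 = rec X. b.(0 + X) + a.b.X has moves --a--▸ u1, --b--▸ u2
  u1 = b.(rec X. b.(0 + X) + a.b.X) has moves --b--▸ u0
  u2 = 0 + (rec X. b.(0 + X) + a.b.X) has moves --a--▸ u1, --b--▸ u2
LTS(Q): 3 reachable states
  v0 = rec X. b.(0 + X) + b.b.X has moves --b--▸ v1, --b--▸ v2
  v1 = 0 + (rec X. b.(0 + X) + b.b.X) has moves --b--▸ v1, --b--▸ v2
  v2 = b.(rec X. b.(0 + X) + b.b.X) has moves --b--▸ v0
Run σ = ⟨a⟩ on P: start {u0}
  [1] a ⇒ {u1}
  ✓ P
Run σ = ⟨a⟩ on Q: start {v0}
  [1] a ⇒ ∅ (Q stuck)

a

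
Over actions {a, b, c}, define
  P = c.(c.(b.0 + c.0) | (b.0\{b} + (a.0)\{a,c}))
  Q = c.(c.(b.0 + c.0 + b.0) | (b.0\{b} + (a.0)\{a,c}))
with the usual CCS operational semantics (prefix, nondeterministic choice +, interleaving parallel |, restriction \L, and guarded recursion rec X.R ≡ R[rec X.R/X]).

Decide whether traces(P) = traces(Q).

traces(P) = traces(Q)

P's transition system — 7 states:
  m0 = c.(c.(b.0 + c.0) | (b.0\{b} + (a.0)\{a,c})) :: -c-> m1
  m1 = c.(b.0 + c.0) | (b.0\{b} + (a.0)\{a,c}) :: -b-> m2, -c-> m3
  m2 = c.(b.0 + c.0) | 0\{b} :: -c-> m4
  m3 = (b.0 + c.0) | (b.0\{b} + (a.0)\{a,c}) :: -b-> m4, -b-> m5, -c-> m5
  m4 = (b.0 + c.0) | 0\{b} :: -b-> m6, -c-> m6
  m5 = 0 | (b.0\{b} + (a.0)\{a,c}) :: -b-> m6
  m6 = 0 | 0\{b} :: ∅
Q's transition system — 7 states:
  n0 = c.(c.(b.0 + c.0 + b.0) | (b.0\{b} + (a.0)\{a,c})) :: -c-> n1
  n1 = c.(b.0 + c.0 + b.0) | (b.0\{b} + (a.0)\{a,c}) :: -b-> n2, -c-> n3
  n2 = c.(b.0 + c.0 + b.0) | 0\{b} :: -c-> n4
  n3 = (b.0 + c.0 + b.0) | (b.0\{b} + (a.0)\{a,c}) :: -b-> n4, -b-> n5, -c-> n5
  n4 = (b.0 + c.0 + b.0) | 0\{b} :: -b-> n6, -c-> n6
  n5 = 0 | (b.0\{b} + (a.0)\{a,c}) :: -b-> n6
  n6 = 0 | 0\{b} :: ∅
Coarsest stable partition (strong bisimilarity classes):
  B0 = {m0, n0}
  B1 = {m1, n1}
  B2 = {m2, n2}
  B3 = {m4, n4}
  B4 = {m6, n6}
  B5 = {m3, n3}
  B6 = {m5, n5}
m0 ∈ B0, n0 ∈ B0 → same block
Bisimilar ⇒ trace-equivalent.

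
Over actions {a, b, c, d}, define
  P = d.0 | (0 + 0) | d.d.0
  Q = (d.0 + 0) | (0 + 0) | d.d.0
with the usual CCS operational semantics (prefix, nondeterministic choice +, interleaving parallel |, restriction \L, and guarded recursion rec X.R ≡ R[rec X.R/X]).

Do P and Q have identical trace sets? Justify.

traces(P) = traces(Q)

LTS(P): 6 reachable states
  m0 = d.0 | (0 + 0) | d.d.0 has moves —d→ m1, —d→ m2
  m1 = 0 | (0 + 0) | d.d.0 has moves —d→ m3
  m2 = d.0 | (0 + 0) | d.0 has moves —d→ m3, —d→ m4
  m3 = 0 | (0 + 0) | d.0 has moves —d→ m5
  m4 = d.0 | (0 + 0) | 0 has moves —d→ m5
  m5 = 0 | (0 + 0) | 0 has moves stopped
LTS(Q): 6 reachable states
  n0 = (d.0 + 0) | (0 + 0) | d.d.0 has moves —d→ n1, —d→ n2
  n1 = (d.0 + 0) | (0 + 0) | d.0 has moves —d→ n3, —d→ n4
  n2 = 0 | (0 + 0) | d.d.0 has moves —d→ n4
  n3 = (d.0 + 0) | (0 + 0) | 0 has moves —d→ n5
  n4 = 0 | (0 + 0) | d.0 has moves —d→ n5
  n5 = 0 | (0 + 0) | 0 has moves stopped
Partition-refinement fixed point:
  B0 = {m0, n0}
  B1 = {m1, m2, n1, n2}
  B2 = {m3, m4, n3, n4}
  B3 = {m5, n5}
m0 ∈ B0, n0 ∈ B0 → same block
Bisimilar ⇒ trace-equivalent.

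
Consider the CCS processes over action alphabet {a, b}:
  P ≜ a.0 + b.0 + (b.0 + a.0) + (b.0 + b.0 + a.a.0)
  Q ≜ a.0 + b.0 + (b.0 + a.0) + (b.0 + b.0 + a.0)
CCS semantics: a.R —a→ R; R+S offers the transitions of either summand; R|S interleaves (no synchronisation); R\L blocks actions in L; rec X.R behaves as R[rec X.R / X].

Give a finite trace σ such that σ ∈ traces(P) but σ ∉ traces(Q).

LTS(P): 3 reachable states
  p0 = a.0 + b.0 + (b.0 + a.0) + (b.0 + b.0 + a.a.0) | -a-> p1, -a-> p2, -b-> p1
  p1 = 0 | ∅
  p2 = a.0 | -a-> p1
LTS(Q): 2 reachable states
  q0 = a.0 + b.0 + (b.0 + a.0) + (b.0 + b.0 + a.0) | -a-> q1, -b-> q1
  q1 = 0 | ∅
Executing aa from P (initial set {p0}):
  step 1 (a): {p1, p2}
  step 2 (a): {p1}
  P completes σ.
Executing aa from Q (initial set {q0}):
  step 1 (a): {q1}
  step 2 (a): ∅  — Q cannot continue

aa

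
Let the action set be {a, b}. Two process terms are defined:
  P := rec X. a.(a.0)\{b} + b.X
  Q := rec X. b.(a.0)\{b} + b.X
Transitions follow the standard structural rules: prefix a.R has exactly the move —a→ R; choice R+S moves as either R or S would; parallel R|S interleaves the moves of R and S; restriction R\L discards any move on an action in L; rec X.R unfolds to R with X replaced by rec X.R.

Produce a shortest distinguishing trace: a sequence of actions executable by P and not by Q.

P's transition system — 3 states:
  s0 = rec X. a.(a.0)\{b} + b.X | —a→ s1, —b→ s0
  s1 = (a.0)\{b} | —a→ s2
  s2 = 0\{b} | stopped
Q's transition system — 3 states:
  t0 = rec X. b.(a.0)\{b} + b.X | —b→ t0, —b→ t1
  t1 = (a.0)\{b} | —a→ t2
  t2 = 0\{b} | stopped
Executing a from P (initial set {s0}):
  after a @ step 1: {s1}
  P completes σ.
Executing a from Q (initial set {t0}):
  after a @ step 1: ∅  — Q cannot continue

a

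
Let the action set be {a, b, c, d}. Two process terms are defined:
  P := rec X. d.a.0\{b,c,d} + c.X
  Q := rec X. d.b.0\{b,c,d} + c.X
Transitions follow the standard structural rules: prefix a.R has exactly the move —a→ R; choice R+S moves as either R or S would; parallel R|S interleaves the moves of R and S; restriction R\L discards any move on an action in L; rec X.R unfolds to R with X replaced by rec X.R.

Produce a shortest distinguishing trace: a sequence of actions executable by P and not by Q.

P's transition system — 3 states:
  u0 = rec X. d.a.0\{b,c,d} + c.X → --c--▸ u0, --d--▸ u1
  u1 = a.0\{b,c,d} → --a--▸ u2
  u2 = 0\{b,c,d} → ·
Q's transition system — 3 states:
  v0 = rec X. d.b.0\{b,c,d} + c.X → --c--▸ v0, --d--▸ v1
  v1 = b.0\{b,c,d} → --b--▸ v2
  v2 = 0\{b,c,d} → ·
Run σ = ⟨da⟩ on P: start {u0}
  [1] d ⇒ {u1}
  [2] a ⇒ {u2}
  — P admits the full trace.
Run σ = ⟨da⟩ on Q: start {v0}
  [1] d ⇒ {v1}
  [2] a ⇒ ∅ (Q stuck)

da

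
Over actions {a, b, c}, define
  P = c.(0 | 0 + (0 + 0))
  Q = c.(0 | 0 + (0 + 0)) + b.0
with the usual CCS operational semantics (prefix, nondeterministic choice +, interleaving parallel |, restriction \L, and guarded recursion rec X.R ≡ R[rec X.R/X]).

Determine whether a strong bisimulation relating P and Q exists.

LTS(P): 2 reachable states
  u0 = c.(0 | 0 + (0 + 0)) | -c-> u1
  u1 = 0 | 0 + (0 + 0) | (no moves)
LTS(Q): 3 reachable states
  v0 = c.(0 | 0 + (0 + 0)) + b.0 | -b-> v1, -c-> v2
  v1 = 0 | (no moves)
  v2 = 0 | 0 + (0 + 0) | (no moves)
Bisimilarity quotient blocks:
  B0 = {u0}
  B1 = {u1, v1, v2}
  B2 = {v0}
u0 ∈ B0, v0 ∈ B2 → different blocks

P ≁ Q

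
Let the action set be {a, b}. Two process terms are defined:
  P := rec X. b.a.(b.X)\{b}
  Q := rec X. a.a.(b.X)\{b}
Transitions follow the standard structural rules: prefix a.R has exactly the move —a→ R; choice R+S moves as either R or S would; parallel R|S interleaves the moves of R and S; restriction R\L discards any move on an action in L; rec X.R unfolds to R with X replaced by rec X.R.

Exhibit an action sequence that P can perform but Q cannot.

b

P's transition system — 3 states:
  p0 = rec X. b.a.(b.X)\{b} has moves -b-> p1
  p1 = a.(b.(rec X. b.a.(b.X)\{b}))\{b} has moves -a-> p2
  p2 = (b.(rec X. b.a.(b.X)\{b}))\{b} has moves ·
Q's transition system — 3 states:
  q0 = rec X. a.a.(b.X)\{b} has moves -a-> q1
  q1 = a.(b.(rec X. a.a.(b.X)\{b}))\{b} has moves -a-> q2
  q2 = (b.(rec X. a.a.(b.X)\{b}))\{b} has moves ·
Run σ = ⟨b⟩ on P: start {p0}
  step 1 (b): {p1}
  — P admits the full trace.
Run σ = ⟨b⟩ on Q: start {q0}
  step 1 (b): no successor for Q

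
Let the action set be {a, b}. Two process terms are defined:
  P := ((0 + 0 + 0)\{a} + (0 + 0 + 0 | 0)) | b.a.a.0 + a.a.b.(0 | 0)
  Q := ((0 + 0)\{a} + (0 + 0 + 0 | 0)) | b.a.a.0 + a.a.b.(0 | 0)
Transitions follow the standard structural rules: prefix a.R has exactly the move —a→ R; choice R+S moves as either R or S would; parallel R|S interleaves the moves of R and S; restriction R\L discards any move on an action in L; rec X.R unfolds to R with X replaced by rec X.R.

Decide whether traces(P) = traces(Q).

LTS(P): 7 reachable states
  u0 = ((0 + 0 + 0)\{a} + (0 + 0 + 0 | 0)) | b.a.a.0 + a.a.b.(0 | 0) | ··a··> u1, ··b··> u2
  u1 = a.b.(0 | 0) | ··a··> u3
  u2 = ((0 + 0 + 0)\{a} + (0 + 0 + 0 | 0)) | a.a.0 | ··a··> u4
  u3 = b.(0 | 0) | ··b··> u5
  u4 = ((0 + 0 + 0)\{a} + (0 + 0 + 0 | 0)) | a.0 | ··a··> u6
  u5 = 0 | 0 | deadlocked
  u6 = ((0 + 0 + 0)\{a} + (0 + 0 + 0 | 0)) | 0 | deadlocked
LTS(Q): 7 reachable states
  v0 = ((0 + 0)\{a} + (0 + 0 + 0 | 0)) | b.a.a.0 + a.a.b.(0 | 0) | ··a··> v1, ··b··> v2
  v1 = a.b.(0 | 0) | ··a··> v3
  v2 = ((0 + 0)\{a} + (0 + 0 + 0 | 0)) | a.a.0 | ··a··> v4
  v3 = b.(0 | 0) | ··b··> v5
  v4 = ((0 + 0)\{a} + (0 + 0 + 0 | 0)) | a.0 | ··a··> v6
  v5 = 0 | 0 | deadlocked
  v6 = ((0 + 0)\{a} + (0 + 0 + 0 | 0)) | 0 | deadlocked
Coarsest stable partition (strong bisimilarity classes):
  B0 = {u0, v0}
  B1 = {u1, v1}
  B2 = {u3, v3}
  B3 = {u5, u6, v5, v6}
  B4 = {u2, v2}
  B5 = {u4, v4}
u0 ∈ B0, v0 ∈ B0 → same block
Bisimilar ⇒ trace-equivalent.

YES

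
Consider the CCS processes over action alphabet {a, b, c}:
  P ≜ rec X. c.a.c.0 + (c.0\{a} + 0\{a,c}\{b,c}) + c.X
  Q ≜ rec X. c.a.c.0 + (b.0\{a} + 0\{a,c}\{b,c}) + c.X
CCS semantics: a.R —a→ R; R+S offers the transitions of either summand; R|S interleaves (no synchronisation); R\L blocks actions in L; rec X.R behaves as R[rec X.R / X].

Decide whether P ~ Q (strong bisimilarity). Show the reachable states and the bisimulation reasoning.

Reachable graph of P (5 states):
  s0 = rec X. c.a.c.0 + (c.0\{a} + 0\{a,c}\{b,c}) + c.X has moves =c=> s0, =c=> s1, =c=> s2
  s1 = 0\{a} has moves deadlocked
  s2 = a.c.0 has moves =a=> s3
  s3 = c.0 has moves =c=> s4
  s4 = 0 has moves deadlocked
Reachable graph of Q (5 states):
  t0 = rec X. c.a.c.0 + (b.0\{a} + 0\{a,c}\{b,c}) + c.X has moves =b=> t1, =c=> t0, =c=> t2
  t1 = 0\{a} has moves deadlocked
  t2 = a.c.0 has moves =a=> t3
  t3 = c.0 has moves =c=> t4
  t4 = 0 has moves deadlocked
Bisimilarity quotient blocks:
  B0 = {s0}
  B1 = {s1, s4, t1, t4}
  B2 = {s2, t2}
  B3 = {s3, t3}
  B4 = {t0}
s0 ∈ B0, t0 ∈ B4 → different blocks

P ≁ Q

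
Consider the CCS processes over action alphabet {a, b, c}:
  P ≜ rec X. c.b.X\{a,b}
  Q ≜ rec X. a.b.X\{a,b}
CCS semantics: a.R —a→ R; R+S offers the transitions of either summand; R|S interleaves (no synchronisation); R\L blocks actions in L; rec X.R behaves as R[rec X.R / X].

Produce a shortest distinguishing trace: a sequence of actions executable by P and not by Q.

c

LTS(P): 4 reachable states
  s0 = rec X. c.b.X\{a,b} has moves ··c··> s1
  s1 = b.(rec X. c.b.X\{a,b})\{a,b} has moves ··b··> s2
  s2 = (rec X. c.b.X\{a,b})\{a,b} has moves ··c··> s3
  s3 = (b.(rec X. c.b.X\{a,b})\{a,b})\{a,b} has moves stopped
LTS(Q): 3 reachable states
  t0 = rec X. a.b.X\{a,b} has moves ··a··> t1
  t1 = b.(rec X. a.b.X\{a,b})\{a,b} has moves ··b··> t2
  t2 = (rec X. a.b.X\{a,b})\{a,b} has moves stopped
Run σ = ⟨c⟩ on P: start {s0}
  step 1 (c): {s1}
  ✓ P
Run σ = ⟨c⟩ on Q: start {t0}
  step 1 (c): ∅ (Q stuck)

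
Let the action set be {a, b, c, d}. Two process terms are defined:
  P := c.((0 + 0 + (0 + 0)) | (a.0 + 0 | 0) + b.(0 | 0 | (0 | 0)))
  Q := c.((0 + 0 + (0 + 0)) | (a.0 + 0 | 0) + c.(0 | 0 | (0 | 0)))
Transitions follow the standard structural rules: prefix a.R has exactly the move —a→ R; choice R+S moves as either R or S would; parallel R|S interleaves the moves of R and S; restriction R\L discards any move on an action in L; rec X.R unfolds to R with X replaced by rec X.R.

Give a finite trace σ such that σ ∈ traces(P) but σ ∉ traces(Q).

Reachable graph of P (4 states):
  p0 = c.((0 + 0 + (0 + 0)) | (a.0 + 0 | 0) + b.(0 | 0 | (0 | 0))) | ··c··> p1
  p1 = (0 + 0 + (0 + 0)) | (a.0 + 0 | 0) + b.(0 | 0 | (0 | 0)) | ··a··> p2, ··b··> p3
  p2 = (0 + 0 + (0 + 0)) | 0 | stopped
  p3 = 0 | 0 | (0 | 0) | stopped
Reachable graph of Q (4 states):
  q0 = c.((0 + 0 + (0 + 0)) | (a.0 + 0 | 0) + c.(0 | 0 | (0 | 0))) | ··c··> q1
  q1 = (0 + 0 + (0 + 0)) | (a.0 + 0 | 0) + c.(0 | 0 | (0 | 0)) | ··a··> q2, ··c··> q3
  q2 = (0 + 0 + (0 + 0)) | 0 | stopped
  q3 = 0 | 0 | (0 | 0) | stopped
Executing cb from P (initial set {p0}):
  after c @ step 1: {p1}
  after b @ step 2: {p3}
  P completes σ.
Executing cb from Q (initial set {q0}):
  after c @ step 1: {q1}
  after b @ step 2: no successor for Q

cb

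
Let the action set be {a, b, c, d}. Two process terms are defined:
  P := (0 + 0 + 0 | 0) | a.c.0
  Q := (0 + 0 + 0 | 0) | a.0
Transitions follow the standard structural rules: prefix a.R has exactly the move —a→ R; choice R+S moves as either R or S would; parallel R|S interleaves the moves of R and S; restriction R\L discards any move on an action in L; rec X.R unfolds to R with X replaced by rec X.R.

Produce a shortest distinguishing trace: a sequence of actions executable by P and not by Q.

LTS(P): 3 reachable states
  s0 = (0 + 0 + 0 | 0) | a.c.0 ⊢ ··a··> s1
  s1 = (0 + 0 + 0 | 0) | c.0 ⊢ ··c··> s2
  s2 = (0 + 0 + 0 | 0) | 0 ⊢ ∅
LTS(Q): 2 reachable states
  t0 = (0 + 0 + 0 | 0) | a.0 ⊢ ··a··> t1
  t1 = (0 + 0 + 0 | 0) | 0 ⊢ ∅
Trace ⟨ac⟩ through P, begin at {s0}:
  [1] a ⇒ {s1}
  [2] c ⇒ {s2}
  P completes σ.
Trace ⟨ac⟩ through Q, begin at {t0}:
  [1] a ⇒ {t1}
  [2] c ⇒ ∅  — Q cannot continue

ac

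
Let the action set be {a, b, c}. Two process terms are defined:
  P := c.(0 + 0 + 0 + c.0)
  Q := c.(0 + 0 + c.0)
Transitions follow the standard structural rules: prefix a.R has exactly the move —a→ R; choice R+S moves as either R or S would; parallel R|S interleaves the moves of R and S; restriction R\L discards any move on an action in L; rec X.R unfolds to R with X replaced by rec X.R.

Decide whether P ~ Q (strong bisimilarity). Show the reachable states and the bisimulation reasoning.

Reachable graph of P (3 states):
  m0 = c.(0 + 0 + 0 + c.0) :: --c--▸ m1
  m1 = 0 + 0 + 0 + c.0 :: --c--▸ m2
  m2 = 0 :: stopped
Reachable graph of Q (3 states):
  n0 = c.(0 + 0 + c.0) :: --c--▸ n1
  n1 = 0 + 0 + c.0 :: --c--▸ n2
  n2 = 0 :: stopped
Coarsest stable partition (strong bisimilarity classes):
  B0 = {m0, n0}
  B1 = {m1, n1}
  B2 = {m2, n2}
m0 ∈ B0, n0 ∈ B0 → same block

YES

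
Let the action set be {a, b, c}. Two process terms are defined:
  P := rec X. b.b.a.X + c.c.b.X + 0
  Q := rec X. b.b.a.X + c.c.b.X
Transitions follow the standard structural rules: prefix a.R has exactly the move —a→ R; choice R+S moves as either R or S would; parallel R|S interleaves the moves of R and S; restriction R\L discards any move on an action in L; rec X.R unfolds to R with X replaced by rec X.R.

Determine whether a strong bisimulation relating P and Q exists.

YES

Reachable graph of P (5 states):
  s0 = rec X. b.b.a.X + c.c.b.X + 0 | --b--▸ s1, --c--▸ s2
  s1 = b.a.(rec X. b.b.a.X + c.c.b.X + 0) | --b--▸ s3
  s2 = c.b.(rec X. b.b.a.X + c.c.b.X + 0) | --c--▸ s4
  s3 = a.(rec X. b.b.a.X + c.c.b.X + 0) | --a--▸ s0
  s4 = b.(rec X. b.b.a.X + c.c.b.X + 0) | --b--▸ s0
Reachable graph of Q (5 states):
  t0 = rec X. b.b.a.X + c.c.b.X | --b--▸ t1, --c--▸ t2
  t1 = b.a.(rec X. b.b.a.X + c.c.b.X) | --b--▸ t3
  t2 = c.b.(rec X. b.b.a.X + c.c.b.X) | --c--▸ t4
  t3 = a.(rec X. b.b.a.X + c.c.b.X) | --a--▸ t0
  t4 = b.(rec X. b.b.a.X + c.c.b.X) | --b--▸ t0
Bisimilarity quotient blocks:
  B0 = {s0, t0}
  B1 = {s2, t2}
  B2 = {s4, t4}
  B3 = {s1, t1}
  B4 = {s3, t3}
s0 ∈ B0, t0 ∈ B0 → same block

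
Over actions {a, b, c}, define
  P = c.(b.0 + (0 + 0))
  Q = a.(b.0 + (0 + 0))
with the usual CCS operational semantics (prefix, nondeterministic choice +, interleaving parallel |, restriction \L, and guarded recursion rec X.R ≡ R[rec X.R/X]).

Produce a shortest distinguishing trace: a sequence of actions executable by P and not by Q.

c

P's transition system — 3 states:
  u0 = c.(b.0 + (0 + 0)) ⊢ =c=> u1
  u1 = b.0 + (0 + 0) ⊢ =b=> u2
  u2 = 0 ⊢ ·
Q's transition system — 3 states:
  v0 = a.(b.0 + (0 + 0)) ⊢ =a=> v1
  v1 = b.0 + (0 + 0) ⊢ =b=> v2
  v2 = 0 ⊢ ·
Executing c from P (initial set {u0}):
  step 1 (c): {u1}
  ✓ P
Executing c from Q (initial set {v0}):
  step 1 (c): no successor for Q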